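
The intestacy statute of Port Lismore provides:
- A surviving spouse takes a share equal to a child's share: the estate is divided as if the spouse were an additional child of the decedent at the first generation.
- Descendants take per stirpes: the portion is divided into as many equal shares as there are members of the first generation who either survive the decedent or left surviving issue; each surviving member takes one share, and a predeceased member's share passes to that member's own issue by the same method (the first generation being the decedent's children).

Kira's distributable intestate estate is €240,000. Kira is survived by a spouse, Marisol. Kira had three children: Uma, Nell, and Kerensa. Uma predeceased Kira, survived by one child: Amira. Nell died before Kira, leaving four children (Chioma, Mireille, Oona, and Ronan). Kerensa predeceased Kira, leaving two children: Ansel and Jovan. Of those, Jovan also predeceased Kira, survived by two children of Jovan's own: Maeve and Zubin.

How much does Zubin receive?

Zubin receives €15,000.

The spouse counts as an additional share at the children's level, so there are 4 primary shares of €60,000. Marisol takes one such share (€60,000).
The children's combined portion (€180,000) is divided into 3 shares of €60,000: Uma's €60,000 share passes to Uma's issue; Nell's €60,000 share passes to Nell's issue; Kerensa's €60,000 share passes to Kerensa's issue.
Uma's share (€60,000) passes entirely to Amira.
Nell's share (€60,000) is divided into 4 shares of €15,000: Chioma, Mireille, Oona, and Ronan each take €15,000.
Kerensa's share (€60,000) is divided into 2 shares of €30,000: Ansel takes €30,000; Jovan's €30,000 share passes to Jovan's issue.
Jovan's share (€30,000) is divided into 2 shares of €15,000: Maeve and Zubin each take €15,000.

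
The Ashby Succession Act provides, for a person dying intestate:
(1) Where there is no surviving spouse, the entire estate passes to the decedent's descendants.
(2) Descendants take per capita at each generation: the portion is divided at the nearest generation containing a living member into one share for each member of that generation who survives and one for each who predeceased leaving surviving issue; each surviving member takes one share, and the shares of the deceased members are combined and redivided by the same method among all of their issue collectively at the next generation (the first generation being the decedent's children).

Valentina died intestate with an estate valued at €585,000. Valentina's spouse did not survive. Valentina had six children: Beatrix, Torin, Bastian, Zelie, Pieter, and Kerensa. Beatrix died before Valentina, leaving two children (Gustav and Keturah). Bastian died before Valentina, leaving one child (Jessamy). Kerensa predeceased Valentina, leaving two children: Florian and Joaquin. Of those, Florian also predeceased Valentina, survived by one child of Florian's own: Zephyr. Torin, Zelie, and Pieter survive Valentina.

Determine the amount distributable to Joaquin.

The entire €585,000 passes to the descendants.
That amount (€585,000) is divided at the children's generation into 6 shares of €97,500. Torin, Zelie, and Pieter each take €97,500. The 3 shares of the deceased (Beatrix, Bastian, and Kerensa) are combined into a pool of €292,500.
That pool (€292,500) is divided at the grandchildren's generation into 5 shares of €58,500. Gustav, Keturah, Jessamy, and Joaquin each take €58,500. The remaining share for the deceased Florian (€58,500) is carried to the next generation.
That pool (€58,500) passes entirely to Zephyr, the sole taker at the great-grandchildren's generation.

Joaquin receives €58,500.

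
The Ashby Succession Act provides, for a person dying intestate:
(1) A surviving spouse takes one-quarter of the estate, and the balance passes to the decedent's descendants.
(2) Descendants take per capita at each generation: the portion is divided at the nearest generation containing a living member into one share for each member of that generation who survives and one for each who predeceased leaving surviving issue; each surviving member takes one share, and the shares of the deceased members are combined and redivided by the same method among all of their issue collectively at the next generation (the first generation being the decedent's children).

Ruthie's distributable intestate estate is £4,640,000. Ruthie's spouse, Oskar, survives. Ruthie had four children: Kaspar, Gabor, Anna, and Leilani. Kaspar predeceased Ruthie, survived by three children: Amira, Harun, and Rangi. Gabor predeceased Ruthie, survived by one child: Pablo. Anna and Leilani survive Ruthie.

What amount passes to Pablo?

Oskar takes one-quarter of £4,640,000 = £1,160,000. The remaining £3,480,000 passes to the descendants.
The descendants' portion (£3,480,000) is divided at the children's generation into 4 shares of £870,000. Anna and Leilani each take £870,000. The 2 shares of the deceased (Kaspar and Gabor) are combined into a pool of £1,740,000.
That pool (£1,740,000) is divided at the grandchildren's generation equally among Amira, Harun, Rangi, and Pablo: £435,000 each.

Pablo receives £435,000.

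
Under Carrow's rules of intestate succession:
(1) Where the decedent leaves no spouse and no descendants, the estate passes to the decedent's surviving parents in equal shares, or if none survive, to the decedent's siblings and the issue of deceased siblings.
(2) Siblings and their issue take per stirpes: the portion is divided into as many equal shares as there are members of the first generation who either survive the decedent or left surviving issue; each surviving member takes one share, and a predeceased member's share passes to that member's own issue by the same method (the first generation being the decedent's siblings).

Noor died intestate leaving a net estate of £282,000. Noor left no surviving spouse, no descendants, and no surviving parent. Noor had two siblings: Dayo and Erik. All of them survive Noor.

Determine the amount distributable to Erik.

Erik receives £141,000.

The entire £282,000 passes to the siblings and their issue.
That amount (£282,000) is divided into 2 shares of £141,000: Dayo and Erik each take £141,000.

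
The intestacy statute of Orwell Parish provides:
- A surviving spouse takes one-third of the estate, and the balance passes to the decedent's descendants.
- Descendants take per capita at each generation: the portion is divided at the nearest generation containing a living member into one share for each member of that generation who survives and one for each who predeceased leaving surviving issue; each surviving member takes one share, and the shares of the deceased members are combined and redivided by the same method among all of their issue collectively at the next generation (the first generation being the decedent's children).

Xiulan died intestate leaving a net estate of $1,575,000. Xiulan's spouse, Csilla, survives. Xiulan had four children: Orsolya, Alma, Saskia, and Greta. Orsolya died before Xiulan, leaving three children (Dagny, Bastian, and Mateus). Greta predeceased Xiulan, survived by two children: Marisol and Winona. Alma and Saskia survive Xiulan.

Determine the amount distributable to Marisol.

Csilla takes one-third of $1,575,000 = $525,000. The remaining $1,050,000 passes to the descendants.
The descendants' portion ($1,050,000) is divided at the children's generation into 4 shares of $262,500. Alma and Saskia each take $262,500. The 2 shares of the deceased (Orsolya and Greta) are combined into a pool of $525,000.
That pool ($525,000) is divided at the grandchildren's generation equally among Dagny, Bastian, Mateus, Marisol, and Winona: $105,000 each.

Marisol receives $105,000.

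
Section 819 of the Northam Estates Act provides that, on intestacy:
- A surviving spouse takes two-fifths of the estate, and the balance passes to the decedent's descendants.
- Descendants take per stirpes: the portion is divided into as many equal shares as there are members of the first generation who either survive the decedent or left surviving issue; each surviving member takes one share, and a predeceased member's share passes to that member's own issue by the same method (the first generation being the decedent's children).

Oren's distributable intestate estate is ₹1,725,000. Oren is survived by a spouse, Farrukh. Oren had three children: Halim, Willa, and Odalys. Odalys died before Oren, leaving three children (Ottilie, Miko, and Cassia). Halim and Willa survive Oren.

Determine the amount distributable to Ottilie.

Ottilie receives ₹115,000.

Farrukh takes two-fifths of ₹1,725,000 = ₹690,000. The remaining ₹1,035,000 passes to the descendants.
The descendants' portion (₹1,035,000) is divided into 3 shares of ₹345,000: Halim and Willa each take ₹345,000; Odalys's ₹345,000 share passes to Odalys's issue.
Odalys's share (₹345,000) is divided into 3 shares of ₹115,000: Ottilie, Miko, and Cassia each take ₹115,000.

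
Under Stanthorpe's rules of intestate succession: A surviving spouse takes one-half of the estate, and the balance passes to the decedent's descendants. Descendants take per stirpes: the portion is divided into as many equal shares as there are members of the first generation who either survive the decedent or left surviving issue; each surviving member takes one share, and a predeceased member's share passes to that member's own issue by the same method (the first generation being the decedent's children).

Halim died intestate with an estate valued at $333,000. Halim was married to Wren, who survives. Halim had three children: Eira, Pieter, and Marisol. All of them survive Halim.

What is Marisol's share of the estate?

Wren takes one-half of $333,000 = $166,500. The remaining $166,500 passes to the descendants.
The descendants' portion ($166,500) is divided into 3 shares of $55,500: Eira, Pieter, and Marisol each take $55,500.

Marisol receives $55,500.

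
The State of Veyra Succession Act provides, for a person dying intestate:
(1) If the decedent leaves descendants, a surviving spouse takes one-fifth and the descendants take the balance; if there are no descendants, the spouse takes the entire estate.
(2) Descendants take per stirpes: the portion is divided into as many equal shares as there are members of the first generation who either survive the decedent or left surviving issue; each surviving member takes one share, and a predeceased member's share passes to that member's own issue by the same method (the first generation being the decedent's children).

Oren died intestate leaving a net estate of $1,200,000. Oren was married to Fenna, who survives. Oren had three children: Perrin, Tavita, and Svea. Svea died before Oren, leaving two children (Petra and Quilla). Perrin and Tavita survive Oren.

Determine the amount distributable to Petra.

Petra receives $160,000.

Fenna takes one-fifth of $1,200,000 = $240,000. The remaining $960,000 passes to the descendants.
The descendants' portion ($960,000) is divided into 3 shares of $320,000: Perrin and Tavita each take $320,000; Svea's $320,000 share passes to Svea's issue.
Svea's share ($320,000) is divided into 2 shares of $160,000: Petra and Quilla each take $160,000.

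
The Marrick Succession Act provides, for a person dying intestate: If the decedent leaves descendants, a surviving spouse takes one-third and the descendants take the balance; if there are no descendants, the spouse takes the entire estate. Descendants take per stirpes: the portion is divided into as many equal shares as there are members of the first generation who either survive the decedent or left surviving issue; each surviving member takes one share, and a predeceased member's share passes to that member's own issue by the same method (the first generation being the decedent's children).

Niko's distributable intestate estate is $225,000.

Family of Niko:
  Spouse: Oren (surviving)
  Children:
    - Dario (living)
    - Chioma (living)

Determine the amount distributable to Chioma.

Chioma receives $75,000.

Oren takes one-third of $225,000 = $75,000. The remaining $150,000 passes to the descendants.
The descendants' portion ($150,000) is divided into 2 shares of $75,000: Dario and Chioma each take $75,000.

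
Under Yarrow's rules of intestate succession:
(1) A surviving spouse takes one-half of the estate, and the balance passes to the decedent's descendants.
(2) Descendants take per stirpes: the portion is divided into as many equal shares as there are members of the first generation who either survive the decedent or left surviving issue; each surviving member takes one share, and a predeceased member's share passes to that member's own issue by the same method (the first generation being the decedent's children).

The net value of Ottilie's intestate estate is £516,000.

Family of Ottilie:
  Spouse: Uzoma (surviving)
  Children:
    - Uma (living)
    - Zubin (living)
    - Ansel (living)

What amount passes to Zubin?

Uzoma takes one-half of £516,000 = £258,000. The remaining £258,000 passes to the descendants.
The descendants' portion (£258,000) is divided into 3 shares of £86,000: Uma, Zubin, and Ansel each take £86,000.

Zubin receives £86,000.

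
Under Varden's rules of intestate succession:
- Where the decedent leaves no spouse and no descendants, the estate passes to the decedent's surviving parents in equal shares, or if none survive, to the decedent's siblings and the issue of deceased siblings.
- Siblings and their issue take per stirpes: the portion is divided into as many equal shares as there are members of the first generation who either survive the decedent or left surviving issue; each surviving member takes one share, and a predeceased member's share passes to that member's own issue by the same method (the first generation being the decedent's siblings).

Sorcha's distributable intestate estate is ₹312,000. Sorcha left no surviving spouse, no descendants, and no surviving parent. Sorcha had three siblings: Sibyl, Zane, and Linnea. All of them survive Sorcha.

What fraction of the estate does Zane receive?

Zane receives 1/3 of the estate.

The entire ₹312,000 passes to the siblings and their issue.
That amount (₹312,000) is divided into 3 shares of ₹104,000: Sibyl, Zane, and Linnea each take ₹104,000.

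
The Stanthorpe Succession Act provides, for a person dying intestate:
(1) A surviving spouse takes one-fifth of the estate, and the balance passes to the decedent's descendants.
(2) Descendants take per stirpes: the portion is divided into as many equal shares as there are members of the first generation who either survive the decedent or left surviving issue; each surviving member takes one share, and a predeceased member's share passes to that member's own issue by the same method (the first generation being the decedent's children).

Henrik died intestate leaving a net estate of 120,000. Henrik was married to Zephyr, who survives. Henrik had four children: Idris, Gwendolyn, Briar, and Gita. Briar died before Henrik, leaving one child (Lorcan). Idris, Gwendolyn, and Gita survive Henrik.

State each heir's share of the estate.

Zephyr: 24,000; Idris: 24,000; Gwendolyn: 24,000; Lorcan: 24,000; Gita: 24,000

Zephyr takes one-fifth of 120,000 = 24,000. The remaining 96,000 passes to the descendants.
The descendants' portion (96,000) is divided into 4 shares of 24,000: Idris, Gwendolyn, and Gita each take 24,000; Briar's 24,000 share passes to Briar's issue.
Briar's share (24,000) passes entirely to Lorcan.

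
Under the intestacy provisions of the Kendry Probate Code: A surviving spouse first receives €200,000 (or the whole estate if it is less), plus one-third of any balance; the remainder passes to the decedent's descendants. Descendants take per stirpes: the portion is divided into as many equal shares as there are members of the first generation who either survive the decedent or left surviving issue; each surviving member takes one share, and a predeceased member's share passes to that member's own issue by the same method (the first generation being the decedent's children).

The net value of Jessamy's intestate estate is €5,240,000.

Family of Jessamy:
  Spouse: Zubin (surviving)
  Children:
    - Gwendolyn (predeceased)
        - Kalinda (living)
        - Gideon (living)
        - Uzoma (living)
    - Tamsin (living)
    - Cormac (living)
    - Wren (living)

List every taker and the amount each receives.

Zubin first takes €200,000, leaving a balance of €5,040,000. Zubin then takes one-third of the balance (€1,680,000), for a total of €1,880,000. The remaining €3,360,000 passes to the descendants.
The descendants' portion (€3,360,000) is divided into 4 shares of €840,000: Tamsin, Cormac, and Wren each take €840,000; Gwendolyn's €840,000 share passes to Gwendolyn's issue.
Gwendolyn's share (€840,000) is divided into 3 shares of €280,000: Kalinda, Gideon, and Uzoma each take €280,000.

Zubin: €1,880,000; Kalinda: €280,000; Gideon: €280,000; Uzoma: €280,000; Tamsin: €840,000; Cormac: €840,000; Wren: €840,000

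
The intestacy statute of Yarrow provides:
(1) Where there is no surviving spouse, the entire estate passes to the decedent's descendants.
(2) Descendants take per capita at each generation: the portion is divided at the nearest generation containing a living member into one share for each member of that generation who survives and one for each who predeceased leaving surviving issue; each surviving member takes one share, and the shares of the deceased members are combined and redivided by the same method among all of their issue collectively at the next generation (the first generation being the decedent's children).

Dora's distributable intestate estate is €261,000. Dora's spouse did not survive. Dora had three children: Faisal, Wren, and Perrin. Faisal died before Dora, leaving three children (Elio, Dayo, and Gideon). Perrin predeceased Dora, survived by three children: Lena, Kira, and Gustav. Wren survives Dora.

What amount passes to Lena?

The entire €261,000 passes to the descendants.
That amount (€261,000) is divided at the children's generation into 3 shares of €87,000. Wren takes €87,000. The 2 shares of the deceased (Faisal and Perrin) are combined into a pool of €174,000.
That pool (€174,000) is divided at the grandchildren's generation equally among Elio, Dayo, Gideon, Lena, Kira, and Gustav: €29,000 each.

Lena receives €29,000.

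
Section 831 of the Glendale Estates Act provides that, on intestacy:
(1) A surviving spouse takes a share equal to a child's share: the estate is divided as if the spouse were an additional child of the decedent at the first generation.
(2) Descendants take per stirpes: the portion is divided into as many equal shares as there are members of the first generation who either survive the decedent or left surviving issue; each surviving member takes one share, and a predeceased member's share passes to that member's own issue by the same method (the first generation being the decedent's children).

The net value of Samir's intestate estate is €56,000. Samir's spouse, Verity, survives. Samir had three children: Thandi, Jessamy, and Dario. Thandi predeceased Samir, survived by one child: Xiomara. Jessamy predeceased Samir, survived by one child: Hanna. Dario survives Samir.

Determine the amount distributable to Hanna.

Hanna receives €14,000.

The spouse counts as an additional share at the children's level, so there are 4 primary shares of €14,000. Verity takes one such share (€14,000).
The children's combined portion (€42,000) is divided into 3 shares of €14,000: Dario takes €14,000; Thandi's €14,000 share passes to Thandi's issue; Jessamy's €14,000 share passes to Jessamy's issue.
Thandi's share (€14,000) passes entirely to Xiomara.
Jessamy's share (€14,000) passes entirely to Hanna.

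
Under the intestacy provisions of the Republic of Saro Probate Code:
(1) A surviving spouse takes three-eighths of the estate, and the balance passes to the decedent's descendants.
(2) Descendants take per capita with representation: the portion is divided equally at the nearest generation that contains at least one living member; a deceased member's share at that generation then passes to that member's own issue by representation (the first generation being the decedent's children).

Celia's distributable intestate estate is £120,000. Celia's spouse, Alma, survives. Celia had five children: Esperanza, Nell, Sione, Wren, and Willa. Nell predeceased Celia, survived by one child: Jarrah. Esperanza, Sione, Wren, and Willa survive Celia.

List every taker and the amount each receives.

Alma takes three-eighths of £120,000 = £45,000. The remaining £75,000 passes to the descendants.
The descendants' portion (£75,000) is divided into 5 shares of £15,000: Esperanza, Sione, Wren, and Willa each take £15,000; Nell's £15,000 share passes to Nell's issue.
Nell's share (£15,000) passes entirely to Jarrah.

Alma: £45,000; Esperanza: £15,000; Jarrah: £15,000; Sione: £15,000; Wren: £15,000; Willa: £15,000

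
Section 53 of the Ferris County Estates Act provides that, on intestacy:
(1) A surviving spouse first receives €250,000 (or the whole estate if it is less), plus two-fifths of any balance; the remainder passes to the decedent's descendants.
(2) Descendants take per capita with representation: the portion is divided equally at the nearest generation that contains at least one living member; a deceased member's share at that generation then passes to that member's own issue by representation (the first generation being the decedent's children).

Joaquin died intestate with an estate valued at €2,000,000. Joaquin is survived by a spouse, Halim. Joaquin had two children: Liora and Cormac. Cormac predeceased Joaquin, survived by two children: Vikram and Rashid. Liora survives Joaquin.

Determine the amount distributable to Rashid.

Halim first takes €250,000, leaving a balance of €1,750,000. Halim then takes two-fifths of the balance (€700,000), for a total of €950,000. The remaining €1,050,000 passes to the descendants.
The descendants' portion (€1,050,000) is divided into 2 shares of €525,000: Liora takes €525,000; Cormac's €525,000 share passes to Cormac's issue.
Cormac's share (€525,000) is divided into 2 shares of €262,500: Vikram and Rashid each take €262,500.

Rashid receives €262,500.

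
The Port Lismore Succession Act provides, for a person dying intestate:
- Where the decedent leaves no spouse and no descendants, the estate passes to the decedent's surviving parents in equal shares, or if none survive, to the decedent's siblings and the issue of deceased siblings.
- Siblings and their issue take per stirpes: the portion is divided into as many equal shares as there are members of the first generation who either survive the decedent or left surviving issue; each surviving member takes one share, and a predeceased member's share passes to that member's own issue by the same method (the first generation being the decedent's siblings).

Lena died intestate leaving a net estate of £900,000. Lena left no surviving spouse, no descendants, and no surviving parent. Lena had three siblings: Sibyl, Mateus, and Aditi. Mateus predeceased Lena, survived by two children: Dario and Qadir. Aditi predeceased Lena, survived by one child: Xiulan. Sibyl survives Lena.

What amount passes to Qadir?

Qadir receives £150,000.

The entire £900,000 passes to the siblings and their issue.
That amount (£900,000) is divided into 3 shares of £300,000: Sibyl takes £300,000; Mateus's £300,000 share passes to Mateus's issue; Aditi's £300,000 share passes to Aditi's issue.
Mateus's share (£300,000) is divided into 2 shares of £150,000: Dario and Qadir each take £150,000.
Aditi's share (£300,000) passes entirely to Xiulan.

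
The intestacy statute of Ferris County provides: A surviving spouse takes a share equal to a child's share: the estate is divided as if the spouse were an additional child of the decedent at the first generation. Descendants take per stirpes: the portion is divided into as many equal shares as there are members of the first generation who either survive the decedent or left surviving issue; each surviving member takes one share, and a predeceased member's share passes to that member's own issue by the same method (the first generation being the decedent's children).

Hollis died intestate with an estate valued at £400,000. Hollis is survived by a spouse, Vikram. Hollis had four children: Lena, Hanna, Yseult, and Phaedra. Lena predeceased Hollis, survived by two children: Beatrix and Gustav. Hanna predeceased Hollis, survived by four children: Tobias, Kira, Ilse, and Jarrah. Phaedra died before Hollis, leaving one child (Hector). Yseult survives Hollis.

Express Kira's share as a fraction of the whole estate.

Kira receives 1/20 of the estate.

The spouse counts as an additional share at the children's level, so there are 5 primary shares of £80,000. Vikram takes one such share (£80,000).
The children's combined portion (£320,000) is divided into 4 shares of £80,000: Yseult takes £80,000; Lena's £80,000 share passes to Lena's issue; Hanna's £80,000 share passes to Hanna's issue; Phaedra's £80,000 share passes to Phaedra's issue.
Lena's share (£80,000) is divided into 2 shares of £40,000: Beatrix and Gustav each take £40,000.
Hanna's share (£80,000) is divided into 4 shares of £20,000: Tobias, Kira, Ilse, and Jarrah each take £20,000.
Phaedra's share (£80,000) passes entirely to Hector.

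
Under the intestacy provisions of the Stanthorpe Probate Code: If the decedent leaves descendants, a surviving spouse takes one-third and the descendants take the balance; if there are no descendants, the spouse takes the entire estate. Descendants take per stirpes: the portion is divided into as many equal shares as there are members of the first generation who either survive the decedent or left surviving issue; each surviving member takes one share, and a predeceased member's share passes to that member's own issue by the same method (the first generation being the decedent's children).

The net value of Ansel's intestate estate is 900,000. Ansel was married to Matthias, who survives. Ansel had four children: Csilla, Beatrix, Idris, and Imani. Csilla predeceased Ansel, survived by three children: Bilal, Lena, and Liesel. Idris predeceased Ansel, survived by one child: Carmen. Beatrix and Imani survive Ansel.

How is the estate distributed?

Matthias takes one-third of 900,000 = 300,000. The remaining 600,000 passes to the descendants.
The descendants' portion (600,000) is divided into 4 shares of 150,000: Beatrix and Imani each take 150,000; Csilla's 150,000 share passes to Csilla's issue; Idris's 150,000 share passes to Idris's issue.
Csilla's share (150,000) is divided into 3 shares of 50,000: Bilal, Lena, and Liesel each take 50,000.
Idris's share (150,000) passes entirely to Carmen.

Matthias: 300,000; Bilal: 50,000; Lena: 50,000; Liesel: 50,000; Beatrix: 150,000; Carmen: 150,000; Imani: 150,000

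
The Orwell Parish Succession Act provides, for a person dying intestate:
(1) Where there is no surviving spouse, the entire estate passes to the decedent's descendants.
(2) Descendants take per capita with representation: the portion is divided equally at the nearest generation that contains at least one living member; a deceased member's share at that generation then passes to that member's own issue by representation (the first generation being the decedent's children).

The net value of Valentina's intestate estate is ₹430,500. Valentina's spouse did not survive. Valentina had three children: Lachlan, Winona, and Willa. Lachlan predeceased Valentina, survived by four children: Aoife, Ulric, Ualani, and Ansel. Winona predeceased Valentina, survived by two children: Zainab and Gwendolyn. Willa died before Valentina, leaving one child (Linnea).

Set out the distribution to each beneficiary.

The entire ₹430,500 passes to the descendants.
No child survives, so the initial division is made at the grandchildren's generation.
That amount (₹430,500) is divided into 7 shares of ₹61,500: Aoife, Ulric, Ualani, Ansel, Zainab, Gwendolyn, and Linnea each take ₹61,500.

Aoife: ₹61,500; Ulric: ₹61,500; Ualani: ₹61,500; Ansel: ₹61,500; Zainab: ₹61,500; Gwendolyn: ₹61,500; Linnea: ₹61,500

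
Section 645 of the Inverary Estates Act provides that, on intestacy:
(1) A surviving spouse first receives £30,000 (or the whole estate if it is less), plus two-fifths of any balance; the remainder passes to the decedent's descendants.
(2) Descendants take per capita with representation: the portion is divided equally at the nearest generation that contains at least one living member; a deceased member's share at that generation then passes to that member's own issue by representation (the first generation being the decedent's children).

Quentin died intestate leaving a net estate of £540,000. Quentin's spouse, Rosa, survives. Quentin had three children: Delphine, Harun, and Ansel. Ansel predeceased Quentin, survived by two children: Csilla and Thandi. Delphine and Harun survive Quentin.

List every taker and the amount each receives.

Rosa: £234,000; Delphine: £102,000; Harun: £102,000; Csilla: £51,000; Thandi: £51,000

Rosa first takes £30,000, leaving a balance of £510,000. Rosa then takes two-fifths of the balance (£204,000), for a total of £234,000. The remaining £306,000 passes to the descendants.
The descendants' portion (£306,000) is divided into 3 shares of £102,000: Delphine and Harun each take £102,000; Ansel's £102,000 share passes to Ansel's issue.
Ansel's share (£102,000) is divided into 2 shares of £51,000: Csilla and Thandi each take £51,000.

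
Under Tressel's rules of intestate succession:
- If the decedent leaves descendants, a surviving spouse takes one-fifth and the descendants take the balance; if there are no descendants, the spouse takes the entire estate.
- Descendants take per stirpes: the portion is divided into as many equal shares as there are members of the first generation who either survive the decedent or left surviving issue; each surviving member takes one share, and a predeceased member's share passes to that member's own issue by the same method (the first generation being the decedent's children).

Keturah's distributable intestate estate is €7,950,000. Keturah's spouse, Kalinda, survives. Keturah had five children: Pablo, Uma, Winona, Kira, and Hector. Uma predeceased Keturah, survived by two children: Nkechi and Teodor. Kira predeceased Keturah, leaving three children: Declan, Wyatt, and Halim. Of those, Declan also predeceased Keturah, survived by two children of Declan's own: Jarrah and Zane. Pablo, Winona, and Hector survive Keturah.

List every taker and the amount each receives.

Kalinda takes one-fifth of €7,950,000 = €1,590,000. The remaining €6,360,000 passes to the descendants.
The descendants' portion (€6,360,000) is divided into 5 shares of €1,272,000: Pablo, Winona, and Hector each take €1,272,000; Uma's €1,272,000 share passes to Uma's issue; Kira's €1,272,000 share passes to Kira's issue.
Uma's share (€1,272,000) is divided into 2 shares of €636,000: Nkechi and Teodor each take €636,000.
Kira's share (€1,272,000) is divided into 3 shares of €424,000: Wyatt and Halim each take €424,000; Declan's €424,000 share passes to Declan's issue.
Declan's share (€424,000) is divided into 2 shares of €212,000: Jarrah and Zane each take €212,000.

Kalinda: €1,590,000; Pablo: €1,272,000; Nkechi: €636,000; Teodor: €636,000; Winona: €1,272,000; Jarrah: €212,000; Zane: €212,000; Wyatt: €424,000; Halim: €424,000; Hector: €1,272,000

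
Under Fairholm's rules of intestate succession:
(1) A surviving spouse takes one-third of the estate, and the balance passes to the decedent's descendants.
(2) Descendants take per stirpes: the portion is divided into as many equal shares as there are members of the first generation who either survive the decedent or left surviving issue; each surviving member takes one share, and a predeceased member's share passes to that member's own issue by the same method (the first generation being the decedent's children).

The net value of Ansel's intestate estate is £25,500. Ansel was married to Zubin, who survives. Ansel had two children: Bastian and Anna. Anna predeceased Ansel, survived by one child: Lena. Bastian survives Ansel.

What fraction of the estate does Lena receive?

Lena receives 1/3 of the estate.

Zubin takes one-third of £25,500 = £8,500. The remaining £17,000 passes to the descendants.
The descendants' portion (£17,000) is divided into 2 shares of £8,500: Bastian takes £8,500; Anna's £8,500 share passes to Anna's issue.
Anna's share (£8,500) passes entirely to Lena.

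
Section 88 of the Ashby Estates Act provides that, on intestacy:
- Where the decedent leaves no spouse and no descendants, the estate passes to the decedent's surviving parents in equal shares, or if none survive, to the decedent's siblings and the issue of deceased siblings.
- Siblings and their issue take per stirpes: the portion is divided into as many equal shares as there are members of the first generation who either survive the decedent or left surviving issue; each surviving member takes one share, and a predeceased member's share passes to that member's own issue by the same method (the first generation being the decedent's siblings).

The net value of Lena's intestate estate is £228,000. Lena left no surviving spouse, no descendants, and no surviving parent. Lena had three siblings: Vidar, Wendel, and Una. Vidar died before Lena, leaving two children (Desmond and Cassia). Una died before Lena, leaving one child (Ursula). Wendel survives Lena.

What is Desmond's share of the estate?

The entire £228,000 passes to the siblings and their issue.
That amount (£228,000) is divided into 3 shares of £76,000: Wendel takes £76,000; Vidar's £76,000 share passes to Vidar's issue; Una's £76,000 share passes to Una's issue.
Vidar's share (£76,000) is divided into 2 shares of £38,000: Desmond and Cassia each take £38,000.
Una's share (£76,000) passes entirely to Ursula.

Desmond receives £38,000.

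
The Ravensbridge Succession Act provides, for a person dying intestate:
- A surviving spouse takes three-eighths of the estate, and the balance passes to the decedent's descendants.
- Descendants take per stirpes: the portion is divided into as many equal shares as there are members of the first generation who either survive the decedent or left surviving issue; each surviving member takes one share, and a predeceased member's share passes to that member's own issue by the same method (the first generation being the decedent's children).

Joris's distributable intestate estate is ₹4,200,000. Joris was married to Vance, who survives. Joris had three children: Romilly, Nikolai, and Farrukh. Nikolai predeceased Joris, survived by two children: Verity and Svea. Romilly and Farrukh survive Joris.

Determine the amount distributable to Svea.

Vance takes three-eighths of ₹4,200,000 = ₹1,575,000. The remaining ₹2,625,000 passes to the descendants.
The descendants' portion (₹2,625,000) is divided into 3 shares of ₹875,000: Romilly and Farrukh each take ₹875,000; Nikolai's ₹875,000 share passes to Nikolai's issue.
Nikolai's share (₹875,000) is divided into 2 shares of ₹437,500: Verity and Svea each take ₹437,500.

Svea receives ₹437,500.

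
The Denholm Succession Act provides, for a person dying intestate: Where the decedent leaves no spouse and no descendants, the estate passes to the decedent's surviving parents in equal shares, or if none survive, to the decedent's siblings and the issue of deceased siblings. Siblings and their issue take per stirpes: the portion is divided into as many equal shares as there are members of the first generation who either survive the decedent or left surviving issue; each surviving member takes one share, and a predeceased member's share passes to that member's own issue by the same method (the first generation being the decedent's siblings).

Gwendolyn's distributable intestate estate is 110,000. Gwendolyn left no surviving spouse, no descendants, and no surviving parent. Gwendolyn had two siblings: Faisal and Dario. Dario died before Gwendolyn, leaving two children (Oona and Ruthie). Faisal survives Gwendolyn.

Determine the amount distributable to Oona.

The entire 110,000 passes to the siblings and their issue.
That amount (110,000) is divided into 2 shares of 55,000: Faisal takes 55,000; Dario's 55,000 share passes to Dario's issue.
Dario's share (55,000) is divided into 2 shares of 27,500: Oona and Ruthie each take 27,500.

Oona receives 27,500.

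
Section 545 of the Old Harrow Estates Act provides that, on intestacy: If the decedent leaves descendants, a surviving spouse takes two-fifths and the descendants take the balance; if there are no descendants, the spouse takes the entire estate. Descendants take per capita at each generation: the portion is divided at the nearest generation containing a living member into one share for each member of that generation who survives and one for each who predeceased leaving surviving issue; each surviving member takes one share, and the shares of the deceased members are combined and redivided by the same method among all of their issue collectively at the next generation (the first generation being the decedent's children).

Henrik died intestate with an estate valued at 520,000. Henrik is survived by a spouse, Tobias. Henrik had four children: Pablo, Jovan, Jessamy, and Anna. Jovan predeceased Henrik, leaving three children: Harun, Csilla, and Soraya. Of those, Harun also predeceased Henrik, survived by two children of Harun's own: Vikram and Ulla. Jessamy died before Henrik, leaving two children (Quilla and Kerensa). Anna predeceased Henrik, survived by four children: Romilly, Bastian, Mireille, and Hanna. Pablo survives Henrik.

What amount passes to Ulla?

Ulla receives 13,000.

Tobias takes two-fifths of 520,000 = 208,000. The remaining 312,000 passes to the descendants.
The descendants' portion (312,000) is divided at the children's generation into 4 shares of 78,000. Pablo takes 78,000. The 3 shares of the deceased (Jovan, Jessamy, and Anna) are combined into a pool of 234,000.
That pool (234,000) is divided at the grandchildren's generation into 9 shares of 26,000. Csilla, Soraya, Quilla, Kerensa, Romilly, Bastian, Mireille, and Hanna each take 26,000. The remaining share for the deceased Harun (26,000) is carried to the next generation.
That pool (26,000) is divided at the great-grandchildren's generation equally among Vikram and Ulla: 13,000 each.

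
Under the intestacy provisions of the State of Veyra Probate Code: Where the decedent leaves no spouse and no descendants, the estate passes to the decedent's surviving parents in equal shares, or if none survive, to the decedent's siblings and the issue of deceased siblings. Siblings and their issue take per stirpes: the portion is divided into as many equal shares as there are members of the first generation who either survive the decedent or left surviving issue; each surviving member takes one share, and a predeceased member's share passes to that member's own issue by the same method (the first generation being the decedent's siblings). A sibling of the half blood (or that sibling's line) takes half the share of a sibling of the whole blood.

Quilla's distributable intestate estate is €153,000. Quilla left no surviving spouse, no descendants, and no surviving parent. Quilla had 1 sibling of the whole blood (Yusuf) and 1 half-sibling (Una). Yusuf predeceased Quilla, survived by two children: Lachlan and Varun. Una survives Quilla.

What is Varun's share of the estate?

Varun receives €51,000.

The entire €153,000 passes to the siblings and their issue.
Counting each half-blood sibling's line as half a unit, there are 3/2 units in €153,000, so one unit is €102,000. Whole-blood lines (Yusuf) take €102,000 each; half-blood lines (Una) take €51,000 each.
Yusuf's share (€102,000) is divided into 2 shares of €51,000: Lachlan and Varun each take €51,000.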